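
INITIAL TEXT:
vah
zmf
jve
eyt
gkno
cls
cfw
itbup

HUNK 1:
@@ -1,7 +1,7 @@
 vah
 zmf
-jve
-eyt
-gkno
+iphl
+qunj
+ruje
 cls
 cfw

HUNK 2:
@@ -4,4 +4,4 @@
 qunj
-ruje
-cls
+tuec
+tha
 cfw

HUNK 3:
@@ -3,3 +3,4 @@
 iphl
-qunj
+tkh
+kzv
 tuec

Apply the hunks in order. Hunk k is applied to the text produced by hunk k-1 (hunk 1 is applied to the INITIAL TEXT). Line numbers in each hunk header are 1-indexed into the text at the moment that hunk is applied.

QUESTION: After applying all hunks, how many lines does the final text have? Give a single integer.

Hunk 1: at line 1 remove [jve,eyt,gkno] add [iphl,qunj,ruje] -> 8 lines: vah zmf iphl qunj ruje cls cfw itbup
Hunk 2: at line 4 remove [ruje,cls] add [tuec,tha] -> 8 lines: vah zmf iphl qunj tuec tha cfw itbup
Hunk 3: at line 3 remove [qunj] add [tkh,kzv] -> 9 lines: vah zmf iphl tkh kzv tuec tha cfw itbup
Final line count: 9

Answer: 9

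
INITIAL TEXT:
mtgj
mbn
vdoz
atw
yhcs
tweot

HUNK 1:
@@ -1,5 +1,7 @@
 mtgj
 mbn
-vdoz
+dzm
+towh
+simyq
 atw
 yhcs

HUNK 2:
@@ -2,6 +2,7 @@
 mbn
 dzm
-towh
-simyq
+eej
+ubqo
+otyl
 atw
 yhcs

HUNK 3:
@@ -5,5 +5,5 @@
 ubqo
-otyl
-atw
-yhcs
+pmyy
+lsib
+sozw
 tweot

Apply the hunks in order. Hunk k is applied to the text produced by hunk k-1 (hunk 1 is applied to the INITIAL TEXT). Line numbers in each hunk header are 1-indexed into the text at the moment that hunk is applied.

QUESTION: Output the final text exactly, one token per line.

Hunk 1: at line 1 remove [vdoz] add [dzm,towh,simyq] -> 8 lines: mtgj mbn dzm towh simyq atw yhcs tweot
Hunk 2: at line 2 remove [towh,simyq] add [eej,ubqo,otyl] -> 9 lines: mtgj mbn dzm eej ubqo otyl atw yhcs tweot
Hunk 3: at line 5 remove [otyl,atw,yhcs] add [pmyy,lsib,sozw] -> 9 lines: mtgj mbn dzm eej ubqo pmyy lsib sozw tweot

Answer: mtgj
mbn
dzm
eej
ubqo
pmyy
lsib
sozw
tweot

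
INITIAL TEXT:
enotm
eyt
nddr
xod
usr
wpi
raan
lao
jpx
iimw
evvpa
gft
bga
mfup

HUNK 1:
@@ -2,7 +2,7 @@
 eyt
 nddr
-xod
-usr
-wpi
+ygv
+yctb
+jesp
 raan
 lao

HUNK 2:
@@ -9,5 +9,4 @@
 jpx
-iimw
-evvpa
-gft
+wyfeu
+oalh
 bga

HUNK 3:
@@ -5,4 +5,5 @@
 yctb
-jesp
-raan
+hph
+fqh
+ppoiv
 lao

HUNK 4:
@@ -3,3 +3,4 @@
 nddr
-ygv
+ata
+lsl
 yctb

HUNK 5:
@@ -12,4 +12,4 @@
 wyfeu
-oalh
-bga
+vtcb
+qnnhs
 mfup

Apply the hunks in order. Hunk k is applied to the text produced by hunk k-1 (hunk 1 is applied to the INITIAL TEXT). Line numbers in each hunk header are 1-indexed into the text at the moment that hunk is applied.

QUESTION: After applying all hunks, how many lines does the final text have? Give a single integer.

Hunk 1: at line 2 remove [xod,usr,wpi] add [ygv,yctb,jesp] -> 14 lines: enotm eyt nddr ygv yctb jesp raan lao jpx iimw evvpa gft bga mfup
Hunk 2: at line 9 remove [iimw,evvpa,gft] add [wyfeu,oalh] -> 13 lines: enotm eyt nddr ygv yctb jesp raan lao jpx wyfeu oalh bga mfup
Hunk 3: at line 5 remove [jesp,raan] add [hph,fqh,ppoiv] -> 14 lines: enotm eyt nddr ygv yctb hph fqh ppoiv lao jpx wyfeu oalh bga mfup
Hunk 4: at line 3 remove [ygv] add [ata,lsl] -> 15 lines: enotm eyt nddr ata lsl yctb hph fqh ppoiv lao jpx wyfeu oalh bga mfup
Hunk 5: at line 12 remove [oalh,bga] add [vtcb,qnnhs] -> 15 lines: enotm eyt nddr ata lsl yctb hph fqh ppoiv lao jpx wyfeu vtcb qnnhs mfup
Final line count: 15

Answer: 15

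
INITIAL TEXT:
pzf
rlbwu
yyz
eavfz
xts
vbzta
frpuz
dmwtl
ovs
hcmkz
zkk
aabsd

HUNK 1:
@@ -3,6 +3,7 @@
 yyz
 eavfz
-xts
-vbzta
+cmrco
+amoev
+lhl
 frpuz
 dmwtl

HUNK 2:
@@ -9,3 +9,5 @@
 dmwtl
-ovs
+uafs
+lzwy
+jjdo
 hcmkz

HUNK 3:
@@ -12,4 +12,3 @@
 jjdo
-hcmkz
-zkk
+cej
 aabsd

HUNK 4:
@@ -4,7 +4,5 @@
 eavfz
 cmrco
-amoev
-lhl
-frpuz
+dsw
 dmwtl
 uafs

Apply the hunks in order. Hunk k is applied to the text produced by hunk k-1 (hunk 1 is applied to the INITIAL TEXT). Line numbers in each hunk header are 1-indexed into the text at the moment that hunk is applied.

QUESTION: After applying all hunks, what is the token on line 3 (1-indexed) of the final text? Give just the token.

Hunk 1: at line 3 remove [xts,vbzta] add [cmrco,amoev,lhl] -> 13 lines: pzf rlbwu yyz eavfz cmrco amoev lhl frpuz dmwtl ovs hcmkz zkk aabsd
Hunk 2: at line 9 remove [ovs] add [uafs,lzwy,jjdo] -> 15 lines: pzf rlbwu yyz eavfz cmrco amoev lhl frpuz dmwtl uafs lzwy jjdo hcmkz zkk aabsd
Hunk 3: at line 12 remove [hcmkz,zkk] add [cej] -> 14 lines: pzf rlbwu yyz eavfz cmrco amoev lhl frpuz dmwtl uafs lzwy jjdo cej aabsd
Hunk 4: at line 4 remove [amoev,lhl,frpuz] add [dsw] -> 12 lines: pzf rlbwu yyz eavfz cmrco dsw dmwtl uafs lzwy jjdo cej aabsd
Final line 3: yyz

Answer: yyz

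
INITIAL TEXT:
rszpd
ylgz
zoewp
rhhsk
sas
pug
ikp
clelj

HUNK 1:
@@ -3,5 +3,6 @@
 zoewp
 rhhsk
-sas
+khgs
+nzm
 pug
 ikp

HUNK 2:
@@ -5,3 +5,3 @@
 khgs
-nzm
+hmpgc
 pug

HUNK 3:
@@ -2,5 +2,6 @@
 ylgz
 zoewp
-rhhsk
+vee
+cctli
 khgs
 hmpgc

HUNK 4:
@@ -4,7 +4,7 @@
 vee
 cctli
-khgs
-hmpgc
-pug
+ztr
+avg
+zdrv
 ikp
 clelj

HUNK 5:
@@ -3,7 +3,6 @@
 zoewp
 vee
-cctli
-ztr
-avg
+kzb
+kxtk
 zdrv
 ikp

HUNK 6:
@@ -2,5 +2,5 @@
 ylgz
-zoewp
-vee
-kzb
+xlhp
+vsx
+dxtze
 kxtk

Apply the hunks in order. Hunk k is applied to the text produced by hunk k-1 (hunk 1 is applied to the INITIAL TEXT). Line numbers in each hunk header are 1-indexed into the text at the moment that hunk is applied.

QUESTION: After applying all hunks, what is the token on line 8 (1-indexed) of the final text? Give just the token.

Answer: ikp

Derivation:
Hunk 1: at line 3 remove [sas] add [khgs,nzm] -> 9 lines: rszpd ylgz zoewp rhhsk khgs nzm pug ikp clelj
Hunk 2: at line 5 remove [nzm] add [hmpgc] -> 9 lines: rszpd ylgz zoewp rhhsk khgs hmpgc pug ikp clelj
Hunk 3: at line 2 remove [rhhsk] add [vee,cctli] -> 10 lines: rszpd ylgz zoewp vee cctli khgs hmpgc pug ikp clelj
Hunk 4: at line 4 remove [khgs,hmpgc,pug] add [ztr,avg,zdrv] -> 10 lines: rszpd ylgz zoewp vee cctli ztr avg zdrv ikp clelj
Hunk 5: at line 3 remove [cctli,ztr,avg] add [kzb,kxtk] -> 9 lines: rszpd ylgz zoewp vee kzb kxtk zdrv ikp clelj
Hunk 6: at line 2 remove [zoewp,vee,kzb] add [xlhp,vsx,dxtze] -> 9 lines: rszpd ylgz xlhp vsx dxtze kxtk zdrv ikp clelj
Final line 8: ikp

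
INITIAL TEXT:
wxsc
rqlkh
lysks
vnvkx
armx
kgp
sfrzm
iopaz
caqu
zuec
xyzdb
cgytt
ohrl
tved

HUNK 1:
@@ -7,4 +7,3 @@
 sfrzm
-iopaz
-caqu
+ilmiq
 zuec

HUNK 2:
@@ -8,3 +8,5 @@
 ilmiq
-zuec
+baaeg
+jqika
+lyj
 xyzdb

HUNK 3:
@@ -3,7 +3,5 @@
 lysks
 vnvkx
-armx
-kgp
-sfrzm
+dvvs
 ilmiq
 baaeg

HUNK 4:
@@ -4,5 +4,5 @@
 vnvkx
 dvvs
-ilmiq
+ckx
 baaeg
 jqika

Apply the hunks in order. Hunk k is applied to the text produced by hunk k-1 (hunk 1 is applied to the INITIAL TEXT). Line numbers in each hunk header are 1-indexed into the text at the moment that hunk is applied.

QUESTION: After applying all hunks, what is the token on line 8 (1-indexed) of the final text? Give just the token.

Hunk 1: at line 7 remove [iopaz,caqu] add [ilmiq] -> 13 lines: wxsc rqlkh lysks vnvkx armx kgp sfrzm ilmiq zuec xyzdb cgytt ohrl tved
Hunk 2: at line 8 remove [zuec] add [baaeg,jqika,lyj] -> 15 lines: wxsc rqlkh lysks vnvkx armx kgp sfrzm ilmiq baaeg jqika lyj xyzdb cgytt ohrl tved
Hunk 3: at line 3 remove [armx,kgp,sfrzm] add [dvvs] -> 13 lines: wxsc rqlkh lysks vnvkx dvvs ilmiq baaeg jqika lyj xyzdb cgytt ohrl tved
Hunk 4: at line 4 remove [ilmiq] add [ckx] -> 13 lines: wxsc rqlkh lysks vnvkx dvvs ckx baaeg jqika lyj xyzdb cgytt ohrl tved
Final line 8: jqika

Answer: jqika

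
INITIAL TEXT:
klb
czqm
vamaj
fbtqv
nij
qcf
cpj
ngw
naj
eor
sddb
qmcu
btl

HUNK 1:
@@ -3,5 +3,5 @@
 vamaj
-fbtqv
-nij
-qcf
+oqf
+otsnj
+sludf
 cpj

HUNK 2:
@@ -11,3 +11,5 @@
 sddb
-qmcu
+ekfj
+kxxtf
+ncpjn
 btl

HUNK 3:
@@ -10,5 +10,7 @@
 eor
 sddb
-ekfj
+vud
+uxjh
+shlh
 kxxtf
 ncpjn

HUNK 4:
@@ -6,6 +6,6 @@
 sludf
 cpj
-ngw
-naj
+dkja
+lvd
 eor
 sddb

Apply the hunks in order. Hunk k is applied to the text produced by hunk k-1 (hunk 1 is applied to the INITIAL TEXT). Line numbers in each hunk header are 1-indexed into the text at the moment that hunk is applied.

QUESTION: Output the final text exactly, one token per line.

Answer: klb
czqm
vamaj
oqf
otsnj
sludf
cpj
dkja
lvd
eor
sddb
vud
uxjh
shlh
kxxtf
ncpjn
btl

Derivation:
Hunk 1: at line 3 remove [fbtqv,nij,qcf] add [oqf,otsnj,sludf] -> 13 lines: klb czqm vamaj oqf otsnj sludf cpj ngw naj eor sddb qmcu btl
Hunk 2: at line 11 remove [qmcu] add [ekfj,kxxtf,ncpjn] -> 15 lines: klb czqm vamaj oqf otsnj sludf cpj ngw naj eor sddb ekfj kxxtf ncpjn btl
Hunk 3: at line 10 remove [ekfj] add [vud,uxjh,shlh] -> 17 lines: klb czqm vamaj oqf otsnj sludf cpj ngw naj eor sddb vud uxjh shlh kxxtf ncpjn btl
Hunk 4: at line 6 remove [ngw,naj] add [dkja,lvd] -> 17 lines: klb czqm vamaj oqf otsnj sludf cpj dkja lvd eor sddb vud uxjh shlh kxxtf ncpjn btl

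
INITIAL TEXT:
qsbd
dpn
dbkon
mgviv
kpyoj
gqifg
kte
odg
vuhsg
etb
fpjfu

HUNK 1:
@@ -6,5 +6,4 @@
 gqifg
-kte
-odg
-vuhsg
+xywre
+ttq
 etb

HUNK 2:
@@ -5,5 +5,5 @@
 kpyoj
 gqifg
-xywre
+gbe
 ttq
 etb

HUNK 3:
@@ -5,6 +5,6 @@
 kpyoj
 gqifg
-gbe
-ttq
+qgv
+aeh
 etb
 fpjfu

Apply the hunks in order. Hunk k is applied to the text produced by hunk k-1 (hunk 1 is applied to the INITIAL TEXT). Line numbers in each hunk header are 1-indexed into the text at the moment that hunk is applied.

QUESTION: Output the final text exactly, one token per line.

Hunk 1: at line 6 remove [kte,odg,vuhsg] add [xywre,ttq] -> 10 lines: qsbd dpn dbkon mgviv kpyoj gqifg xywre ttq etb fpjfu
Hunk 2: at line 5 remove [xywre] add [gbe] -> 10 lines: qsbd dpn dbkon mgviv kpyoj gqifg gbe ttq etb fpjfu
Hunk 3: at line 5 remove [gbe,ttq] add [qgv,aeh] -> 10 lines: qsbd dpn dbkon mgviv kpyoj gqifg qgv aeh etb fpjfu

Answer: qsbd
dpn
dbkon
mgviv
kpyoj
gqifg
qgv
aeh
etb
fpjfu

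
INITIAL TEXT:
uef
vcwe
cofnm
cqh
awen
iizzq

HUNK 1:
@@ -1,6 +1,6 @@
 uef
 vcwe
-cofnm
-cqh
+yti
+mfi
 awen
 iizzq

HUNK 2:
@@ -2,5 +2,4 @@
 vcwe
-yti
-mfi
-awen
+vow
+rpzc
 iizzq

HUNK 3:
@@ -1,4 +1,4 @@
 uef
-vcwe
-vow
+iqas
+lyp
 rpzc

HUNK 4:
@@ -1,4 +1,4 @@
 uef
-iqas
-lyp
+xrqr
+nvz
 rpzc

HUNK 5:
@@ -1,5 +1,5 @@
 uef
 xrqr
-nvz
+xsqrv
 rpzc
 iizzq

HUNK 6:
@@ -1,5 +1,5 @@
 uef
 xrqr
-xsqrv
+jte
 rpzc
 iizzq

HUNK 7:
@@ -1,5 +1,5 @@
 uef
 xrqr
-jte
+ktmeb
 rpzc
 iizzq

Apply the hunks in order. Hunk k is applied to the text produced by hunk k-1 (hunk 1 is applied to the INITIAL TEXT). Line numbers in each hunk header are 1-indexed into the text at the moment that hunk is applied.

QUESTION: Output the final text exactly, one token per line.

Answer: uef
xrqr
ktmeb
rpzc
iizzq

Derivation:
Hunk 1: at line 1 remove [cofnm,cqh] add [yti,mfi] -> 6 lines: uef vcwe yti mfi awen iizzq
Hunk 2: at line 2 remove [yti,mfi,awen] add [vow,rpzc] -> 5 lines: uef vcwe vow rpzc iizzq
Hunk 3: at line 1 remove [vcwe,vow] add [iqas,lyp] -> 5 lines: uef iqas lyp rpzc iizzq
Hunk 4: at line 1 remove [iqas,lyp] add [xrqr,nvz] -> 5 lines: uef xrqr nvz rpzc iizzq
Hunk 5: at line 1 remove [nvz] add [xsqrv] -> 5 lines: uef xrqr xsqrv rpzc iizzq
Hunk 6: at line 1 remove [xsqrv] add [jte] -> 5 lines: uef xrqr jte rpzc iizzq
Hunk 7: at line 1 remove [jte] add [ktmeb] -> 5 lines: uef xrqr ktmeb rpzc iizzq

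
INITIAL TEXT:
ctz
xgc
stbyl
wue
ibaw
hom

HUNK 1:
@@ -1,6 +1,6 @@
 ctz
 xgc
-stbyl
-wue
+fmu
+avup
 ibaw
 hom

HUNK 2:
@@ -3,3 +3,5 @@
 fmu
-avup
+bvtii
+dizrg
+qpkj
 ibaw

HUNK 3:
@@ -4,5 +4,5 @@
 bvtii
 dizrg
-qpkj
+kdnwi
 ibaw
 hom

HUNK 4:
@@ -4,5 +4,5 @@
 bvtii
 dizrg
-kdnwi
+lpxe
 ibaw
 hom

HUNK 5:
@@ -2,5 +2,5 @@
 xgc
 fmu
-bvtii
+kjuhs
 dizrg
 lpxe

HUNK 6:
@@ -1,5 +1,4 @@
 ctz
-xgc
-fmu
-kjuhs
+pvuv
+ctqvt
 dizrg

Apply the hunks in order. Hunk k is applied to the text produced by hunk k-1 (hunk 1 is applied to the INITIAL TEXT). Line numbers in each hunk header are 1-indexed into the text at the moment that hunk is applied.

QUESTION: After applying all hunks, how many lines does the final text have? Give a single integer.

Answer: 7

Derivation:
Hunk 1: at line 1 remove [stbyl,wue] add [fmu,avup] -> 6 lines: ctz xgc fmu avup ibaw hom
Hunk 2: at line 3 remove [avup] add [bvtii,dizrg,qpkj] -> 8 lines: ctz xgc fmu bvtii dizrg qpkj ibaw hom
Hunk 3: at line 4 remove [qpkj] add [kdnwi] -> 8 lines: ctz xgc fmu bvtii dizrg kdnwi ibaw hom
Hunk 4: at line 4 remove [kdnwi] add [lpxe] -> 8 lines: ctz xgc fmu bvtii dizrg lpxe ibaw hom
Hunk 5: at line 2 remove [bvtii] add [kjuhs] -> 8 lines: ctz xgc fmu kjuhs dizrg lpxe ibaw hom
Hunk 6: at line 1 remove [xgc,fmu,kjuhs] add [pvuv,ctqvt] -> 7 lines: ctz pvuv ctqvt dizrg lpxe ibaw hom
Final line count: 7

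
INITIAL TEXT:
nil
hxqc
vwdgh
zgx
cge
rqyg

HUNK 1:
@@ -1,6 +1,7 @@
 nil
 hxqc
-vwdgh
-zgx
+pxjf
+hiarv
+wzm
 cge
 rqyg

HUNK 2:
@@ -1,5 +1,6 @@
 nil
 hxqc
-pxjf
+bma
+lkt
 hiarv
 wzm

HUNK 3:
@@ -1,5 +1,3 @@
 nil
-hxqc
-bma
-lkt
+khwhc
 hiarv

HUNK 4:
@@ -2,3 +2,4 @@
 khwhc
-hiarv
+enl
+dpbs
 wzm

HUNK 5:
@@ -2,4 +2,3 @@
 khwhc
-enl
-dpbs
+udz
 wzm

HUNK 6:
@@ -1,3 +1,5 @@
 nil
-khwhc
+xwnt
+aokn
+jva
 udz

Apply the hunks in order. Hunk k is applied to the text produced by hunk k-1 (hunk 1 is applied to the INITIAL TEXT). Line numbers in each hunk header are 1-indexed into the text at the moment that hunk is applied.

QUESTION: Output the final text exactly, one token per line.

Answer: nil
xwnt
aokn
jva
udz
wzm
cge
rqyg

Derivation:
Hunk 1: at line 1 remove [vwdgh,zgx] add [pxjf,hiarv,wzm] -> 7 lines: nil hxqc pxjf hiarv wzm cge rqyg
Hunk 2: at line 1 remove [pxjf] add [bma,lkt] -> 8 lines: nil hxqc bma lkt hiarv wzm cge rqyg
Hunk 3: at line 1 remove [hxqc,bma,lkt] add [khwhc] -> 6 lines: nil khwhc hiarv wzm cge rqyg
Hunk 4: at line 2 remove [hiarv] add [enl,dpbs] -> 7 lines: nil khwhc enl dpbs wzm cge rqyg
Hunk 5: at line 2 remove [enl,dpbs] add [udz] -> 6 lines: nil khwhc udz wzm cge rqyg
Hunk 6: at line 1 remove [khwhc] add [xwnt,aokn,jva] -> 8 lines: nil xwnt aokn jva udz wzm cge rqyg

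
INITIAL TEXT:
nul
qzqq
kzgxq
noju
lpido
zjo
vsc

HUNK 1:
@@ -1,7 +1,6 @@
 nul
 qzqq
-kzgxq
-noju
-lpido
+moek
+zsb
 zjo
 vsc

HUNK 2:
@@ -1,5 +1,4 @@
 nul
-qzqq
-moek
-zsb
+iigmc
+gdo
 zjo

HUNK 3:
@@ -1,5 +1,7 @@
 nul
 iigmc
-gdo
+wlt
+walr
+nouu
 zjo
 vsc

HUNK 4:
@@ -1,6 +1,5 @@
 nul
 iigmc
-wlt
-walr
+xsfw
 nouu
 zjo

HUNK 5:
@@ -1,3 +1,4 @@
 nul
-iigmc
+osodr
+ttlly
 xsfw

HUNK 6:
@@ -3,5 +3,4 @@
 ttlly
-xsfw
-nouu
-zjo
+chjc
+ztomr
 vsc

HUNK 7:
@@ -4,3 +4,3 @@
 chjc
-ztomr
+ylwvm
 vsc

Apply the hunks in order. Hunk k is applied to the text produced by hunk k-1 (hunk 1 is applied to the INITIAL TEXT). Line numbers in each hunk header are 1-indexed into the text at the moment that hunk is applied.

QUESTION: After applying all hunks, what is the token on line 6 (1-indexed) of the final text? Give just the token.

Answer: vsc

Derivation:
Hunk 1: at line 1 remove [kzgxq,noju,lpido] add [moek,zsb] -> 6 lines: nul qzqq moek zsb zjo vsc
Hunk 2: at line 1 remove [qzqq,moek,zsb] add [iigmc,gdo] -> 5 lines: nul iigmc gdo zjo vsc
Hunk 3: at line 1 remove [gdo] add [wlt,walr,nouu] -> 7 lines: nul iigmc wlt walr nouu zjo vsc
Hunk 4: at line 1 remove [wlt,walr] add [xsfw] -> 6 lines: nul iigmc xsfw nouu zjo vsc
Hunk 5: at line 1 remove [iigmc] add [osodr,ttlly] -> 7 lines: nul osodr ttlly xsfw nouu zjo vsc
Hunk 6: at line 3 remove [xsfw,nouu,zjo] add [chjc,ztomr] -> 6 lines: nul osodr ttlly chjc ztomr vsc
Hunk 7: at line 4 remove [ztomr] add [ylwvm] -> 6 lines: nul osodr ttlly chjc ylwvm vsc
Final line 6: vsc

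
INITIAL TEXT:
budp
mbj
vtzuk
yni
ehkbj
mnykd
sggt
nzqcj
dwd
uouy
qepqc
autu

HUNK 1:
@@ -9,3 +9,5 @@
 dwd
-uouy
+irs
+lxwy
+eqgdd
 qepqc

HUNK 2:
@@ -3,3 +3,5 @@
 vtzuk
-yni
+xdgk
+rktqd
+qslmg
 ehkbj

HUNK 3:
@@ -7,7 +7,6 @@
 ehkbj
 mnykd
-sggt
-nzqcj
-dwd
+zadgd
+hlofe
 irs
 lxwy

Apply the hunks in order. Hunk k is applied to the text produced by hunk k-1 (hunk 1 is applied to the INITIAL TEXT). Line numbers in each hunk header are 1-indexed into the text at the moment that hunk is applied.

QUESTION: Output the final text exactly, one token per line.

Answer: budp
mbj
vtzuk
xdgk
rktqd
qslmg
ehkbj
mnykd
zadgd
hlofe
irs
lxwy
eqgdd
qepqc
autu

Derivation:
Hunk 1: at line 9 remove [uouy] add [irs,lxwy,eqgdd] -> 14 lines: budp mbj vtzuk yni ehkbj mnykd sggt nzqcj dwd irs lxwy eqgdd qepqc autu
Hunk 2: at line 3 remove [yni] add [xdgk,rktqd,qslmg] -> 16 lines: budp mbj vtzuk xdgk rktqd qslmg ehkbj mnykd sggt nzqcj dwd irs lxwy eqgdd qepqc autu
Hunk 3: at line 7 remove [sggt,nzqcj,dwd] add [zadgd,hlofe] -> 15 lines: budp mbj vtzuk xdgk rktqd qslmg ehkbj mnykd zadgd hlofe irs lxwy eqgdd qepqc autu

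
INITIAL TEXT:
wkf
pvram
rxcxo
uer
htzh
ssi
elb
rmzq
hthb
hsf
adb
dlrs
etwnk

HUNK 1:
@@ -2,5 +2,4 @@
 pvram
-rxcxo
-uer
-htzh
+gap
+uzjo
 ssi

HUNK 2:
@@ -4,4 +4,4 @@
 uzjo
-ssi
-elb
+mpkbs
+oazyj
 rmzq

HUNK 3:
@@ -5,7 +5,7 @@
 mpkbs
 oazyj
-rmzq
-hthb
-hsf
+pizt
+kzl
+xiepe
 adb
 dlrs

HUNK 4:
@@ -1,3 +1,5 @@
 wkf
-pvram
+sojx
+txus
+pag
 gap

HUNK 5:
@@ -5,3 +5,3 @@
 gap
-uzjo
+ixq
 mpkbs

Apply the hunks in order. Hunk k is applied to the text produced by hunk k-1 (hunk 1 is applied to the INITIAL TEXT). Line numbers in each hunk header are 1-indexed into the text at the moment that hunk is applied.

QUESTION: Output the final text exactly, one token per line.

Answer: wkf
sojx
txus
pag
gap
ixq
mpkbs
oazyj
pizt
kzl
xiepe
adb
dlrs
etwnk

Derivation:
Hunk 1: at line 2 remove [rxcxo,uer,htzh] add [gap,uzjo] -> 12 lines: wkf pvram gap uzjo ssi elb rmzq hthb hsf adb dlrs etwnk
Hunk 2: at line 4 remove [ssi,elb] add [mpkbs,oazyj] -> 12 lines: wkf pvram gap uzjo mpkbs oazyj rmzq hthb hsf adb dlrs etwnk
Hunk 3: at line 5 remove [rmzq,hthb,hsf] add [pizt,kzl,xiepe] -> 12 lines: wkf pvram gap uzjo mpkbs oazyj pizt kzl xiepe adb dlrs etwnk
Hunk 4: at line 1 remove [pvram] add [sojx,txus,pag] -> 14 lines: wkf sojx txus pag gap uzjo mpkbs oazyj pizt kzl xiepe adb dlrs etwnk
Hunk 5: at line 5 remove [uzjo] add [ixq] -> 14 lines: wkf sojx txus pag gap ixq mpkbs oazyj pizt kzl xiepe adb dlrs etwnk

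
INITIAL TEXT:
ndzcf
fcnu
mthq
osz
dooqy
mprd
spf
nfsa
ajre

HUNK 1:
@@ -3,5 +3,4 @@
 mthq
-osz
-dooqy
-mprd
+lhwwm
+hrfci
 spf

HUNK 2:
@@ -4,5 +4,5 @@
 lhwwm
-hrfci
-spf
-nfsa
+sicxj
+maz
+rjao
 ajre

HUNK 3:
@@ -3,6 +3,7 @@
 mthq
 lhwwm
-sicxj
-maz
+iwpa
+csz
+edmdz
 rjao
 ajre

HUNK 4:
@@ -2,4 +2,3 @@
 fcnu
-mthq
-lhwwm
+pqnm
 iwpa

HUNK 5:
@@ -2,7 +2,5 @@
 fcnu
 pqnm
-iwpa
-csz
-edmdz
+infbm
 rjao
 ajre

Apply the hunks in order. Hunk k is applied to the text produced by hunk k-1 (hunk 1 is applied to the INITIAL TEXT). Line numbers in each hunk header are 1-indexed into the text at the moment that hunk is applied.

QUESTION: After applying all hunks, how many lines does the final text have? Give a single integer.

Answer: 6

Derivation:
Hunk 1: at line 3 remove [osz,dooqy,mprd] add [lhwwm,hrfci] -> 8 lines: ndzcf fcnu mthq lhwwm hrfci spf nfsa ajre
Hunk 2: at line 4 remove [hrfci,spf,nfsa] add [sicxj,maz,rjao] -> 8 lines: ndzcf fcnu mthq lhwwm sicxj maz rjao ajre
Hunk 3: at line 3 remove [sicxj,maz] add [iwpa,csz,edmdz] -> 9 lines: ndzcf fcnu mthq lhwwm iwpa csz edmdz rjao ajre
Hunk 4: at line 2 remove [mthq,lhwwm] add [pqnm] -> 8 lines: ndzcf fcnu pqnm iwpa csz edmdz rjao ajre
Hunk 5: at line 2 remove [iwpa,csz,edmdz] add [infbm] -> 6 lines: ndzcf fcnu pqnm infbm rjao ajre
Final line count: 6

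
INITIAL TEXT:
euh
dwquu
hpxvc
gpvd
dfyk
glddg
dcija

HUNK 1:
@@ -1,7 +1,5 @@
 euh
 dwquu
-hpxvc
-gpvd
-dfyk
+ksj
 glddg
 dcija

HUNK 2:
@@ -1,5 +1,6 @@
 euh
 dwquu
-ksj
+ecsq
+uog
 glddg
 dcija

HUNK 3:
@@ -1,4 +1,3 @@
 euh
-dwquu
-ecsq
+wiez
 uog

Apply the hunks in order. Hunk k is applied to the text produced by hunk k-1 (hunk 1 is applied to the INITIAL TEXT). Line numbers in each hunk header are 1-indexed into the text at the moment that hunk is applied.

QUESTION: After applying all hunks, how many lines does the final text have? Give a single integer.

Hunk 1: at line 1 remove [hpxvc,gpvd,dfyk] add [ksj] -> 5 lines: euh dwquu ksj glddg dcija
Hunk 2: at line 1 remove [ksj] add [ecsq,uog] -> 6 lines: euh dwquu ecsq uog glddg dcija
Hunk 3: at line 1 remove [dwquu,ecsq] add [wiez] -> 5 lines: euh wiez uog glddg dcija
Final line count: 5

Answer: 5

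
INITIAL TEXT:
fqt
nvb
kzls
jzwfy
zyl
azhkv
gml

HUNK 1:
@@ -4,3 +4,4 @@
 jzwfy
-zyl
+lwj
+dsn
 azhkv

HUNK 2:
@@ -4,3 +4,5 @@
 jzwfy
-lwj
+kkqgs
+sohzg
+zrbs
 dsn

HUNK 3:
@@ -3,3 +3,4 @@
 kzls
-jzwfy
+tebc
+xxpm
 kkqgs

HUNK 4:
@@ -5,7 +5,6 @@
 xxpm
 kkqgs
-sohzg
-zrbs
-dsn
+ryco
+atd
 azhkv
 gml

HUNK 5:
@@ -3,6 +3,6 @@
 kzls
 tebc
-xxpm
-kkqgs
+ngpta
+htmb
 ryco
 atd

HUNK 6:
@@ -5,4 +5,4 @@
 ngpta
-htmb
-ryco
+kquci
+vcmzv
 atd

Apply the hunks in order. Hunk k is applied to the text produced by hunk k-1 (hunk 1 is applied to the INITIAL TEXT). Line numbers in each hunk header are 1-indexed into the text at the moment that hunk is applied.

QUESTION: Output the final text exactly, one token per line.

Answer: fqt
nvb
kzls
tebc
ngpta
kquci
vcmzv
atd
azhkv
gml

Derivation:
Hunk 1: at line 4 remove [zyl] add [lwj,dsn] -> 8 lines: fqt nvb kzls jzwfy lwj dsn azhkv gml
Hunk 2: at line 4 remove [lwj] add [kkqgs,sohzg,zrbs] -> 10 lines: fqt nvb kzls jzwfy kkqgs sohzg zrbs dsn azhkv gml
Hunk 3: at line 3 remove [jzwfy] add [tebc,xxpm] -> 11 lines: fqt nvb kzls tebc xxpm kkqgs sohzg zrbs dsn azhkv gml
Hunk 4: at line 5 remove [sohzg,zrbs,dsn] add [ryco,atd] -> 10 lines: fqt nvb kzls tebc xxpm kkqgs ryco atd azhkv gml
Hunk 5: at line 3 remove [xxpm,kkqgs] add [ngpta,htmb] -> 10 lines: fqt nvb kzls tebc ngpta htmb ryco atd azhkv gml
Hunk 6: at line 5 remove [htmb,ryco] add [kquci,vcmzv] -> 10 lines: fqt nvb kzls tebc ngpta kquci vcmzv atd azhkv gml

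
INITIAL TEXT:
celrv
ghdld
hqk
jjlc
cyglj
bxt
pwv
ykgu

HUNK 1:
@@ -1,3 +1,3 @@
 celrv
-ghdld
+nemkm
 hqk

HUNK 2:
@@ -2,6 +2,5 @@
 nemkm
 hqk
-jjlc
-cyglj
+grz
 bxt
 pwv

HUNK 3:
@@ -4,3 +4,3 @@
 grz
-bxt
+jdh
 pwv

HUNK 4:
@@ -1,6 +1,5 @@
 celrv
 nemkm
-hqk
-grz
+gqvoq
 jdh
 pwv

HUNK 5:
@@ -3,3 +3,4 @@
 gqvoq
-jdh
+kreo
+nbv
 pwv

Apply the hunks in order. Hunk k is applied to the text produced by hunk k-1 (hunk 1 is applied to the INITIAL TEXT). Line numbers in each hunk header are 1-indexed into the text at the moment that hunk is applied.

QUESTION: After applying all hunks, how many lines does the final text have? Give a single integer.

Hunk 1: at line 1 remove [ghdld] add [nemkm] -> 8 lines: celrv nemkm hqk jjlc cyglj bxt pwv ykgu
Hunk 2: at line 2 remove [jjlc,cyglj] add [grz] -> 7 lines: celrv nemkm hqk grz bxt pwv ykgu
Hunk 3: at line 4 remove [bxt] add [jdh] -> 7 lines: celrv nemkm hqk grz jdh pwv ykgu
Hunk 4: at line 1 remove [hqk,grz] add [gqvoq] -> 6 lines: celrv nemkm gqvoq jdh pwv ykgu
Hunk 5: at line 3 remove [jdh] add [kreo,nbv] -> 7 lines: celrv nemkm gqvoq kreo nbv pwv ykgu
Final line count: 7

Answer: 7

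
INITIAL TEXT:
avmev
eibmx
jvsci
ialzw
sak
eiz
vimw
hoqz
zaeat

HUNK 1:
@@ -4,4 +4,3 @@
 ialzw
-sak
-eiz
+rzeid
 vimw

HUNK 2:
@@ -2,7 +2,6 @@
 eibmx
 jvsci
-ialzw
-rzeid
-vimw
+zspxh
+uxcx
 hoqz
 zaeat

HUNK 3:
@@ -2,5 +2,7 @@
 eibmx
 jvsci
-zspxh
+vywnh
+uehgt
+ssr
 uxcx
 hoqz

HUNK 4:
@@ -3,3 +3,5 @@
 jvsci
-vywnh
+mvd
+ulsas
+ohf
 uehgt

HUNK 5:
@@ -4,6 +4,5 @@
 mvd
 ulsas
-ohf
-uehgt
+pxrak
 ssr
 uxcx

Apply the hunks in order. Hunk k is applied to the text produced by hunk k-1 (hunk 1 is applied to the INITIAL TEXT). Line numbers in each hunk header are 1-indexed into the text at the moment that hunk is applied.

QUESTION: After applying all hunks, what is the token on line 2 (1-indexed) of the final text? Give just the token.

Hunk 1: at line 4 remove [sak,eiz] add [rzeid] -> 8 lines: avmev eibmx jvsci ialzw rzeid vimw hoqz zaeat
Hunk 2: at line 2 remove [ialzw,rzeid,vimw] add [zspxh,uxcx] -> 7 lines: avmev eibmx jvsci zspxh uxcx hoqz zaeat
Hunk 3: at line 2 remove [zspxh] add [vywnh,uehgt,ssr] -> 9 lines: avmev eibmx jvsci vywnh uehgt ssr uxcx hoqz zaeat
Hunk 4: at line 3 remove [vywnh] add [mvd,ulsas,ohf] -> 11 lines: avmev eibmx jvsci mvd ulsas ohf uehgt ssr uxcx hoqz zaeat
Hunk 5: at line 4 remove [ohf,uehgt] add [pxrak] -> 10 lines: avmev eibmx jvsci mvd ulsas pxrak ssr uxcx hoqz zaeat
Final line 2: eibmx

Answer: eibmx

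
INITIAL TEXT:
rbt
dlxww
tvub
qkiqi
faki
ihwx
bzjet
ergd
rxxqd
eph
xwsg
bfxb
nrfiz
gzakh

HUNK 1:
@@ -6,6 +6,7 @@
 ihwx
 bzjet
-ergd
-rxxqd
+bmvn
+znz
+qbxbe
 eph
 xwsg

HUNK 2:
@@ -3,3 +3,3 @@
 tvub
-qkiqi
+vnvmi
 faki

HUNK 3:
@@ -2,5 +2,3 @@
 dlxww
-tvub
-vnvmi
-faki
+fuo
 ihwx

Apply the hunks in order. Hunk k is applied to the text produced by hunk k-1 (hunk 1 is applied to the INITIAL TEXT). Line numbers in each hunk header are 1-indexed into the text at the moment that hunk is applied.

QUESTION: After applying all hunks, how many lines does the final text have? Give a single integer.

Hunk 1: at line 6 remove [ergd,rxxqd] add [bmvn,znz,qbxbe] -> 15 lines: rbt dlxww tvub qkiqi faki ihwx bzjet bmvn znz qbxbe eph xwsg bfxb nrfiz gzakh
Hunk 2: at line 3 remove [qkiqi] add [vnvmi] -> 15 lines: rbt dlxww tvub vnvmi faki ihwx bzjet bmvn znz qbxbe eph xwsg bfxb nrfiz gzakh
Hunk 3: at line 2 remove [tvub,vnvmi,faki] add [fuo] -> 13 lines: rbt dlxww fuo ihwx bzjet bmvn znz qbxbe eph xwsg bfxb nrfiz gzakh
Final line count: 13

Answer: 13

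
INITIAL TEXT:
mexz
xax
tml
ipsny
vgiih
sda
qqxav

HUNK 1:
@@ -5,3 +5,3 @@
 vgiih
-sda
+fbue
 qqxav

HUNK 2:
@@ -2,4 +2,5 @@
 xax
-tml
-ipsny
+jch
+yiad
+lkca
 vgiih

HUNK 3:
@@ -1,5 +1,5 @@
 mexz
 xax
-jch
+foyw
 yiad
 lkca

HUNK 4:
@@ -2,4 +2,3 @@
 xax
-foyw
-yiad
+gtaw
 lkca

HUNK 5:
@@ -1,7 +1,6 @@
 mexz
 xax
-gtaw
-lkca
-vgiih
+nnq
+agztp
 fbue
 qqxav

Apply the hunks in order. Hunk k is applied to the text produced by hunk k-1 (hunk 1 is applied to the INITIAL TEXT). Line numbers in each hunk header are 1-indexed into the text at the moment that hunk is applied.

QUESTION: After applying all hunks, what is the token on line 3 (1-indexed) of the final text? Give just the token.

Hunk 1: at line 5 remove [sda] add [fbue] -> 7 lines: mexz xax tml ipsny vgiih fbue qqxav
Hunk 2: at line 2 remove [tml,ipsny] add [jch,yiad,lkca] -> 8 lines: mexz xax jch yiad lkca vgiih fbue qqxav
Hunk 3: at line 1 remove [jch] add [foyw] -> 8 lines: mexz xax foyw yiad lkca vgiih fbue qqxav
Hunk 4: at line 2 remove [foyw,yiad] add [gtaw] -> 7 lines: mexz xax gtaw lkca vgiih fbue qqxav
Hunk 5: at line 1 remove [gtaw,lkca,vgiih] add [nnq,agztp] -> 6 lines: mexz xax nnq agztp fbue qqxav
Final line 3: nnq

Answer: nnq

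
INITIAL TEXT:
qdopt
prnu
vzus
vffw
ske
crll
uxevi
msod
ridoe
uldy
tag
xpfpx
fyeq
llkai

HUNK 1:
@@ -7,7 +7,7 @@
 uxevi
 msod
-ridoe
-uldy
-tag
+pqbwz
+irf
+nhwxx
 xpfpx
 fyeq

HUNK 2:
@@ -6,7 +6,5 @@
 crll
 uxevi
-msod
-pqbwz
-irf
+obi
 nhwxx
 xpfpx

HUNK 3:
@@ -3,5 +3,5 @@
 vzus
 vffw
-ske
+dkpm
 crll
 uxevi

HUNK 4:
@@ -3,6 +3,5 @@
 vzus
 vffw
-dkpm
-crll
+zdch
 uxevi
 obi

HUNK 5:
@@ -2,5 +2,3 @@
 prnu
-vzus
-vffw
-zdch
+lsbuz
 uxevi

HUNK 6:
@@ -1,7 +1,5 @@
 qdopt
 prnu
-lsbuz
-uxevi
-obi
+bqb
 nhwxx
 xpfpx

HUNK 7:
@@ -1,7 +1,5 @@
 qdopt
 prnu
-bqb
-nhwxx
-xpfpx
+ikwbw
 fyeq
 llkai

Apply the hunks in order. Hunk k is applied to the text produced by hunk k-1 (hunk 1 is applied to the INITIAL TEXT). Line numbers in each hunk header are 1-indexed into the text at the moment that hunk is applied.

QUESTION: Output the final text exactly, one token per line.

Answer: qdopt
prnu
ikwbw
fyeq
llkai

Derivation:
Hunk 1: at line 7 remove [ridoe,uldy,tag] add [pqbwz,irf,nhwxx] -> 14 lines: qdopt prnu vzus vffw ske crll uxevi msod pqbwz irf nhwxx xpfpx fyeq llkai
Hunk 2: at line 6 remove [msod,pqbwz,irf] add [obi] -> 12 lines: qdopt prnu vzus vffw ske crll uxevi obi nhwxx xpfpx fyeq llkai
Hunk 3: at line 3 remove [ske] add [dkpm] -> 12 lines: qdopt prnu vzus vffw dkpm crll uxevi obi nhwxx xpfpx fyeq llkai
Hunk 4: at line 3 remove [dkpm,crll] add [zdch] -> 11 lines: qdopt prnu vzus vffw zdch uxevi obi nhwxx xpfpx fyeq llkai
Hunk 5: at line 2 remove [vzus,vffw,zdch] add [lsbuz] -> 9 lines: qdopt prnu lsbuz uxevi obi nhwxx xpfpx fyeq llkai
Hunk 6: at line 1 remove [lsbuz,uxevi,obi] add [bqb] -> 7 lines: qdopt prnu bqb nhwxx xpfpx fyeq llkai
Hunk 7: at line 1 remove [bqb,nhwxx,xpfpx] add [ikwbw] -> 5 lines: qdopt prnu ikwbw fyeq llkai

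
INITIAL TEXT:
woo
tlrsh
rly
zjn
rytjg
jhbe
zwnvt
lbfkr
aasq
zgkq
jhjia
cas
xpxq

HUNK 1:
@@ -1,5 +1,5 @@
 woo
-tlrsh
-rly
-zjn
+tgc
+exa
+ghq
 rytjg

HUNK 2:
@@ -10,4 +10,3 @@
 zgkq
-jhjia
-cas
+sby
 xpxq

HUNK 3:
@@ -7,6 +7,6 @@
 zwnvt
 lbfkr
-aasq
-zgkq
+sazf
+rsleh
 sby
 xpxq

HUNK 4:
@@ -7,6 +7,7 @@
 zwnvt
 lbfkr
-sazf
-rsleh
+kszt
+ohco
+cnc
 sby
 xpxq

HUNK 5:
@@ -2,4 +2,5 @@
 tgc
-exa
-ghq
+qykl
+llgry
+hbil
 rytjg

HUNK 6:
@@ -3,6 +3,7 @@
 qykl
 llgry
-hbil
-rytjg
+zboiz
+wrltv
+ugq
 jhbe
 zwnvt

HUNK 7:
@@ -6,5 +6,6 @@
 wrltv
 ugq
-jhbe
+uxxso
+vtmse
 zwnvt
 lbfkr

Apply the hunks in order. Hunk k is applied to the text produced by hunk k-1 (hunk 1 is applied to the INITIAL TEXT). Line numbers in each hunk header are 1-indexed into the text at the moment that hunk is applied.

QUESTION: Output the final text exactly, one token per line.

Hunk 1: at line 1 remove [tlrsh,rly,zjn] add [tgc,exa,ghq] -> 13 lines: woo tgc exa ghq rytjg jhbe zwnvt lbfkr aasq zgkq jhjia cas xpxq
Hunk 2: at line 10 remove [jhjia,cas] add [sby] -> 12 lines: woo tgc exa ghq rytjg jhbe zwnvt lbfkr aasq zgkq sby xpxq
Hunk 3: at line 7 remove [aasq,zgkq] add [sazf,rsleh] -> 12 lines: woo tgc exa ghq rytjg jhbe zwnvt lbfkr sazf rsleh sby xpxq
Hunk 4: at line 7 remove [sazf,rsleh] add [kszt,ohco,cnc] -> 13 lines: woo tgc exa ghq rytjg jhbe zwnvt lbfkr kszt ohco cnc sby xpxq
Hunk 5: at line 2 remove [exa,ghq] add [qykl,llgry,hbil] -> 14 lines: woo tgc qykl llgry hbil rytjg jhbe zwnvt lbfkr kszt ohco cnc sby xpxq
Hunk 6: at line 3 remove [hbil,rytjg] add [zboiz,wrltv,ugq] -> 15 lines: woo tgc qykl llgry zboiz wrltv ugq jhbe zwnvt lbfkr kszt ohco cnc sby xpxq
Hunk 7: at line 6 remove [jhbe] add [uxxso,vtmse] -> 16 lines: woo tgc qykl llgry zboiz wrltv ugq uxxso vtmse zwnvt lbfkr kszt ohco cnc sby xpxq

Answer: woo
tgc
qykl
llgry
zboiz
wrltv
ugq
uxxso
vtmse
zwnvt
lbfkr
kszt
ohco
cnc
sby
xpxq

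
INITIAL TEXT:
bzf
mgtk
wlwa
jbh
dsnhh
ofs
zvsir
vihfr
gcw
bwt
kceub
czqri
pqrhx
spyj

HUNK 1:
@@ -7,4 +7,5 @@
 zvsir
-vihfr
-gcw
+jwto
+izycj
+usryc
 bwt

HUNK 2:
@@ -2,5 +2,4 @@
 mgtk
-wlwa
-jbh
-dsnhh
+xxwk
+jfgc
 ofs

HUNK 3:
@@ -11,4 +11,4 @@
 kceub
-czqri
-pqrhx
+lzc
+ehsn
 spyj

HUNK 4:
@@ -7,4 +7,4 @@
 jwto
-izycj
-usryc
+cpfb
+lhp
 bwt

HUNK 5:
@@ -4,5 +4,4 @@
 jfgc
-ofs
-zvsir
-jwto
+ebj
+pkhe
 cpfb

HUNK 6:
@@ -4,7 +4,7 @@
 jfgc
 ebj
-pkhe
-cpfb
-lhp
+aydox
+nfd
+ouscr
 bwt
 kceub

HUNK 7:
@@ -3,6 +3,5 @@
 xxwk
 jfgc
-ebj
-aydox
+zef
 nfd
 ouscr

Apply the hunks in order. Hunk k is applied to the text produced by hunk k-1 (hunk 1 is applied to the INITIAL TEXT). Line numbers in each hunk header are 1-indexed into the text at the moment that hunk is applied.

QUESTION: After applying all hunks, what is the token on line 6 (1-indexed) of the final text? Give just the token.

Hunk 1: at line 7 remove [vihfr,gcw] add [jwto,izycj,usryc] -> 15 lines: bzf mgtk wlwa jbh dsnhh ofs zvsir jwto izycj usryc bwt kceub czqri pqrhx spyj
Hunk 2: at line 2 remove [wlwa,jbh,dsnhh] add [xxwk,jfgc] -> 14 lines: bzf mgtk xxwk jfgc ofs zvsir jwto izycj usryc bwt kceub czqri pqrhx spyj
Hunk 3: at line 11 remove [czqri,pqrhx] add [lzc,ehsn] -> 14 lines: bzf mgtk xxwk jfgc ofs zvsir jwto izycj usryc bwt kceub lzc ehsn spyj
Hunk 4: at line 7 remove [izycj,usryc] add [cpfb,lhp] -> 14 lines: bzf mgtk xxwk jfgc ofs zvsir jwto cpfb lhp bwt kceub lzc ehsn spyj
Hunk 5: at line 4 remove [ofs,zvsir,jwto] add [ebj,pkhe] -> 13 lines: bzf mgtk xxwk jfgc ebj pkhe cpfb lhp bwt kceub lzc ehsn spyj
Hunk 6: at line 4 remove [pkhe,cpfb,lhp] add [aydox,nfd,ouscr] -> 13 lines: bzf mgtk xxwk jfgc ebj aydox nfd ouscr bwt kceub lzc ehsn spyj
Hunk 7: at line 3 remove [ebj,aydox] add [zef] -> 12 lines: bzf mgtk xxwk jfgc zef nfd ouscr bwt kceub lzc ehsn spyj
Final line 6: nfd

Answer: nfd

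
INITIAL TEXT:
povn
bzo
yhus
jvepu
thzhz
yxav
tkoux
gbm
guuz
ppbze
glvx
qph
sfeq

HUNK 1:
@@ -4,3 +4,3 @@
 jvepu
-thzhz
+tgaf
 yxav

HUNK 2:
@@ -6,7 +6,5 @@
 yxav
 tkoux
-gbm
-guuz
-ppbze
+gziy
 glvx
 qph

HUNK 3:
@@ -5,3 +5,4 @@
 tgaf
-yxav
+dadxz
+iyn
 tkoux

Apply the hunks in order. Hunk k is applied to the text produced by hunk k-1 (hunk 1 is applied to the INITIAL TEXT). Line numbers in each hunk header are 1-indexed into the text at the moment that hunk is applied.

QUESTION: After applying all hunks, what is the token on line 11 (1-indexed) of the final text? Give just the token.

Hunk 1: at line 4 remove [thzhz] add [tgaf] -> 13 lines: povn bzo yhus jvepu tgaf yxav tkoux gbm guuz ppbze glvx qph sfeq
Hunk 2: at line 6 remove [gbm,guuz,ppbze] add [gziy] -> 11 lines: povn bzo yhus jvepu tgaf yxav tkoux gziy glvx qph sfeq
Hunk 3: at line 5 remove [yxav] add [dadxz,iyn] -> 12 lines: povn bzo yhus jvepu tgaf dadxz iyn tkoux gziy glvx qph sfeq
Final line 11: qph

Answer: qph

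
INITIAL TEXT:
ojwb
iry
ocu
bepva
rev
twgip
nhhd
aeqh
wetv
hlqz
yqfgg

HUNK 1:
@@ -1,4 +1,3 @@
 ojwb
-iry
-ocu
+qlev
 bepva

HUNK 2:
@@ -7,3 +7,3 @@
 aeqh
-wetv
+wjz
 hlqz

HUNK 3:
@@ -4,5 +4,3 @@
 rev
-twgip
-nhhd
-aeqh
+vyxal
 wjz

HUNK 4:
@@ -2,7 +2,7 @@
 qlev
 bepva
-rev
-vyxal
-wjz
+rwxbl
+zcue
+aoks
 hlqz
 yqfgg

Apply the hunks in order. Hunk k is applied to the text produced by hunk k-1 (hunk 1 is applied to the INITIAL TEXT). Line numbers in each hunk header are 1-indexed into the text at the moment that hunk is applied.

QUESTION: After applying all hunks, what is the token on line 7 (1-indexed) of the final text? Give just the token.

Answer: hlqz

Derivation:
Hunk 1: at line 1 remove [iry,ocu] add [qlev] -> 10 lines: ojwb qlev bepva rev twgip nhhd aeqh wetv hlqz yqfgg
Hunk 2: at line 7 remove [wetv] add [wjz] -> 10 lines: ojwb qlev bepva rev twgip nhhd aeqh wjz hlqz yqfgg
Hunk 3: at line 4 remove [twgip,nhhd,aeqh] add [vyxal] -> 8 lines: ojwb qlev bepva rev vyxal wjz hlqz yqfgg
Hunk 4: at line 2 remove [rev,vyxal,wjz] add [rwxbl,zcue,aoks] -> 8 lines: ojwb qlev bepva rwxbl zcue aoks hlqz yqfgg
Final line 7: hlqz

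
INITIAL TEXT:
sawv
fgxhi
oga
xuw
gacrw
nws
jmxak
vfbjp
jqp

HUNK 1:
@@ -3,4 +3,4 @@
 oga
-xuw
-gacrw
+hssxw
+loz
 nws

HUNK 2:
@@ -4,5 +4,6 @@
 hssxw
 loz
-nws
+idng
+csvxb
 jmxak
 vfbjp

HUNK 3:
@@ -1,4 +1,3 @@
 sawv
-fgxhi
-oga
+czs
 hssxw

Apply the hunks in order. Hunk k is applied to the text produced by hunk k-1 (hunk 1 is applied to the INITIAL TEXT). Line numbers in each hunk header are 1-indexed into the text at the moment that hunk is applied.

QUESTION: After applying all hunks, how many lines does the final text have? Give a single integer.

Answer: 9

Derivation:
Hunk 1: at line 3 remove [xuw,gacrw] add [hssxw,loz] -> 9 lines: sawv fgxhi oga hssxw loz nws jmxak vfbjp jqp
Hunk 2: at line 4 remove [nws] add [idng,csvxb] -> 10 lines: sawv fgxhi oga hssxw loz idng csvxb jmxak vfbjp jqp
Hunk 3: at line 1 remove [fgxhi,oga] add [czs] -> 9 lines: sawv czs hssxw loz idng csvxb jmxak vfbjp jqp
Final line count: 9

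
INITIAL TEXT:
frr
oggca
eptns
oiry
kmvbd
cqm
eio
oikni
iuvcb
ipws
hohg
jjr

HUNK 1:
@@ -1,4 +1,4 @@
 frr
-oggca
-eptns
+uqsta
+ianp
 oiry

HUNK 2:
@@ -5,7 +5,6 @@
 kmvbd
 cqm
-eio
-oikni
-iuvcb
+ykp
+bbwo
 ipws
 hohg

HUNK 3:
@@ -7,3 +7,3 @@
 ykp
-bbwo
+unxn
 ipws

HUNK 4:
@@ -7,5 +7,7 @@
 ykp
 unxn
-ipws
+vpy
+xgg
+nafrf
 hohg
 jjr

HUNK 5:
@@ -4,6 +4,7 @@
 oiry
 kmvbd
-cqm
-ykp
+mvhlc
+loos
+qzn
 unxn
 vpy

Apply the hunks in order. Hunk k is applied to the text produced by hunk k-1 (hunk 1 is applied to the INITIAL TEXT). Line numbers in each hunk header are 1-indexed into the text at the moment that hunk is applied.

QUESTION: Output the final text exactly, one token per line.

Hunk 1: at line 1 remove [oggca,eptns] add [uqsta,ianp] -> 12 lines: frr uqsta ianp oiry kmvbd cqm eio oikni iuvcb ipws hohg jjr
Hunk 2: at line 5 remove [eio,oikni,iuvcb] add [ykp,bbwo] -> 11 lines: frr uqsta ianp oiry kmvbd cqm ykp bbwo ipws hohg jjr
Hunk 3: at line 7 remove [bbwo] add [unxn] -> 11 lines: frr uqsta ianp oiry kmvbd cqm ykp unxn ipws hohg jjr
Hunk 4: at line 7 remove [ipws] add [vpy,xgg,nafrf] -> 13 lines: frr uqsta ianp oiry kmvbd cqm ykp unxn vpy xgg nafrf hohg jjr
Hunk 5: at line 4 remove [cqm,ykp] add [mvhlc,loos,qzn] -> 14 lines: frr uqsta ianp oiry kmvbd mvhlc loos qzn unxn vpy xgg nafrf hohg jjr

Answer: frr
uqsta
ianp
oiry
kmvbd
mvhlc
loos
qzn
unxn
vpy
xgg
nafrf
hohg
jjr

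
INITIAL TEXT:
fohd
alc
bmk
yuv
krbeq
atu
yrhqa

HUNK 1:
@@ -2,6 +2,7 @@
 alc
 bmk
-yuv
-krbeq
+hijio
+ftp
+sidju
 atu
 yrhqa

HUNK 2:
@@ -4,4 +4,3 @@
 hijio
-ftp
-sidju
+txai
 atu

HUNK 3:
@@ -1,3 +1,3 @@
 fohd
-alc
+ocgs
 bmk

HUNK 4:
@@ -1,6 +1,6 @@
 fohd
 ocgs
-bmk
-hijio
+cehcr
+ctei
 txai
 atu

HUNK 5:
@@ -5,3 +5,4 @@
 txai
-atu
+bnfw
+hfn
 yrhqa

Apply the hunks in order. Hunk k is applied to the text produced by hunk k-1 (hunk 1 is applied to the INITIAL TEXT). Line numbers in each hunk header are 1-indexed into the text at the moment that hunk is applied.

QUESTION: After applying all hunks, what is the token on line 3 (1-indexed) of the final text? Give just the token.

Hunk 1: at line 2 remove [yuv,krbeq] add [hijio,ftp,sidju] -> 8 lines: fohd alc bmk hijio ftp sidju atu yrhqa
Hunk 2: at line 4 remove [ftp,sidju] add [txai] -> 7 lines: fohd alc bmk hijio txai atu yrhqa
Hunk 3: at line 1 remove [alc] add [ocgs] -> 7 lines: fohd ocgs bmk hijio txai atu yrhqa
Hunk 4: at line 1 remove [bmk,hijio] add [cehcr,ctei] -> 7 lines: fohd ocgs cehcr ctei txai atu yrhqa
Hunk 5: at line 5 remove [atu] add [bnfw,hfn] -> 8 lines: fohd ocgs cehcr ctei txai bnfw hfn yrhqa
Final line 3: cehcr

Answer: cehcr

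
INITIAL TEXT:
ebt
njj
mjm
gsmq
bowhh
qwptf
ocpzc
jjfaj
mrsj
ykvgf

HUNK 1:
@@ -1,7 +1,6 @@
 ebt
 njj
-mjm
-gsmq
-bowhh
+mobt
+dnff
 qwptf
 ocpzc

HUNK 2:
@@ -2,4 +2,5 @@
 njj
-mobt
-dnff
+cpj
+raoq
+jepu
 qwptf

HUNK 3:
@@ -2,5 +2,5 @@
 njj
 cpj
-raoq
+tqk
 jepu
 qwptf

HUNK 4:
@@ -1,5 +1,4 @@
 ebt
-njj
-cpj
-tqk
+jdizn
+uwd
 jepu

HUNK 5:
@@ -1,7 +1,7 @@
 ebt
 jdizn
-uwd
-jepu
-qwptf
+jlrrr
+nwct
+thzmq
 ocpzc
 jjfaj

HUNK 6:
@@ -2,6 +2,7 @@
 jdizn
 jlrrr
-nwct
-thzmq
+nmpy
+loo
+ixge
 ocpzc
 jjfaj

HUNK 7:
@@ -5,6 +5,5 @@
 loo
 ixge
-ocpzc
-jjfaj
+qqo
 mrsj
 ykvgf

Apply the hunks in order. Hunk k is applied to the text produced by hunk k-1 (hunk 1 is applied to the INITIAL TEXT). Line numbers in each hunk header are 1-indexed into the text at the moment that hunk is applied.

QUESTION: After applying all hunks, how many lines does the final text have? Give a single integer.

Answer: 9

Derivation:
Hunk 1: at line 1 remove [mjm,gsmq,bowhh] add [mobt,dnff] -> 9 lines: ebt njj mobt dnff qwptf ocpzc jjfaj mrsj ykvgf
Hunk 2: at line 2 remove [mobt,dnff] add [cpj,raoq,jepu] -> 10 lines: ebt njj cpj raoq jepu qwptf ocpzc jjfaj mrsj ykvgf
Hunk 3: at line 2 remove [raoq] add [tqk] -> 10 lines: ebt njj cpj tqk jepu qwptf ocpzc jjfaj mrsj ykvgf
Hunk 4: at line 1 remove [njj,cpj,tqk] add [jdizn,uwd] -> 9 lines: ebt jdizn uwd jepu qwptf ocpzc jjfaj mrsj ykvgf
Hunk 5: at line 1 remove [uwd,jepu,qwptf] add [jlrrr,nwct,thzmq] -> 9 lines: ebt jdizn jlrrr nwct thzmq ocpzc jjfaj mrsj ykvgf
Hunk 6: at line 2 remove [nwct,thzmq] add [nmpy,loo,ixge] -> 10 lines: ebt jdizn jlrrr nmpy loo ixge ocpzc jjfaj mrsj ykvgf
Hunk 7: at line 5 remove [ocpzc,jjfaj] add [qqo] -> 9 lines: ebt jdizn jlrrr nmpy loo ixge qqo mrsj ykvgf
Final line count: 9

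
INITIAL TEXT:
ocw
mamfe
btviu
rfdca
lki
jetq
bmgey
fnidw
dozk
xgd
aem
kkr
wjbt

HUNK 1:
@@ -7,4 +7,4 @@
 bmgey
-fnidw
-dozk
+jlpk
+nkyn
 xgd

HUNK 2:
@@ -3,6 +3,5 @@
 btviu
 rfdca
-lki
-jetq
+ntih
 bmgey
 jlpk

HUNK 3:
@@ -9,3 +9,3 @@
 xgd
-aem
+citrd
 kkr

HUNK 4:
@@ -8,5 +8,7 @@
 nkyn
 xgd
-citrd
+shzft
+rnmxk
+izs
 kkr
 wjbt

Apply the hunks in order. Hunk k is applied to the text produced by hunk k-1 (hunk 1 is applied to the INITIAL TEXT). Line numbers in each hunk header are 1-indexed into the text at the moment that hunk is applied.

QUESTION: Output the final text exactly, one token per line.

Answer: ocw
mamfe
btviu
rfdca
ntih
bmgey
jlpk
nkyn
xgd
shzft
rnmxk
izs
kkr
wjbt

Derivation:
Hunk 1: at line 7 remove [fnidw,dozk] add [jlpk,nkyn] -> 13 lines: ocw mamfe btviu rfdca lki jetq bmgey jlpk nkyn xgd aem kkr wjbt
Hunk 2: at line 3 remove [lki,jetq] add [ntih] -> 12 lines: ocw mamfe btviu rfdca ntih bmgey jlpk nkyn xgd aem kkr wjbt
Hunk 3: at line 9 remove [aem] add [citrd] -> 12 lines: ocw mamfe btviu rfdca ntih bmgey jlpk nkyn xgd citrd kkr wjbt
Hunk 4: at line 8 remove [citrd] add [shzft,rnmxk,izs] -> 14 lines: ocw mamfe btviu rfdca ntih bmgey jlpk nkyn xgd shzft rnmxk izs kkr wjbt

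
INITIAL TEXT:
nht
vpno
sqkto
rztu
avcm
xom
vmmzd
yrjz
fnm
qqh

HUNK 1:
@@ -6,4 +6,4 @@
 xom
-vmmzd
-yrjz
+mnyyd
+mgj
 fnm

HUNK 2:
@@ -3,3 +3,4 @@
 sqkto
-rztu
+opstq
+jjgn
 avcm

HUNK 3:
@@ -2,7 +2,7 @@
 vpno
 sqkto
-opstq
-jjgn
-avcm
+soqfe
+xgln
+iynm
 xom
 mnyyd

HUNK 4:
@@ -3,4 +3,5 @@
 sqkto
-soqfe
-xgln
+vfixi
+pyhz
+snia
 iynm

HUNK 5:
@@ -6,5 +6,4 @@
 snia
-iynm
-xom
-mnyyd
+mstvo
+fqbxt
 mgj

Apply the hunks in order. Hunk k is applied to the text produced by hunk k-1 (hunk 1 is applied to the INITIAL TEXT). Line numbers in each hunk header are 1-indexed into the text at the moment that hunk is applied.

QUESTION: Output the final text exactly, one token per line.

Answer: nht
vpno
sqkto
vfixi
pyhz
snia
mstvo
fqbxt
mgj
fnm
qqh

Derivation:
Hunk 1: at line 6 remove [vmmzd,yrjz] add [mnyyd,mgj] -> 10 lines: nht vpno sqkto rztu avcm xom mnyyd mgj fnm qqh
Hunk 2: at line 3 remove [rztu] add [opstq,jjgn] -> 11 lines: nht vpno sqkto opstq jjgn avcm xom mnyyd mgj fnm qqh
Hunk 3: at line 2 remove [opstq,jjgn,avcm] add [soqfe,xgln,iynm] -> 11 lines: nht vpno sqkto soqfe xgln iynm xom mnyyd mgj fnm qqh
Hunk 4: at line 3 remove [soqfe,xgln] add [vfixi,pyhz,snia] -> 12 lines: nht vpno sqkto vfixi pyhz snia iynm xom mnyyd mgj fnm qqh
Hunk 5: at line 6 remove [iynm,xom,mnyyd] add [mstvo,fqbxt] -> 11 lines: nht vpno sqkto vfixi pyhz snia mstvo fqbxt mgj fnm qqh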